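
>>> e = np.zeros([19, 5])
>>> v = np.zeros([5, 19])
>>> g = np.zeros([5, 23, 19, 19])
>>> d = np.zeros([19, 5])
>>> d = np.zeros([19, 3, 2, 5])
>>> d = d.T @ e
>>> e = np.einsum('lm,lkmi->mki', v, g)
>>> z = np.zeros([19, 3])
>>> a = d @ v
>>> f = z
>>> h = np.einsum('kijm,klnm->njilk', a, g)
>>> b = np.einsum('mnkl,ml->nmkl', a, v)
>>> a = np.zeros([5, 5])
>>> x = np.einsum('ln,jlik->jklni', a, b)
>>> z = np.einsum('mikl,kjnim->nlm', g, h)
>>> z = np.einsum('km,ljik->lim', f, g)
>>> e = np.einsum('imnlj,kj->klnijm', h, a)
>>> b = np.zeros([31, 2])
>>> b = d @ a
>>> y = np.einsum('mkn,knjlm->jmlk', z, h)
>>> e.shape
(5, 23, 2, 19, 5, 3)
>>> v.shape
(5, 19)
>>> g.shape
(5, 23, 19, 19)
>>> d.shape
(5, 2, 3, 5)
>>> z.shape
(5, 19, 3)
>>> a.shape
(5, 5)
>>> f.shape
(19, 3)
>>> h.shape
(19, 3, 2, 23, 5)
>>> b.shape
(5, 2, 3, 5)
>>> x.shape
(2, 19, 5, 5, 3)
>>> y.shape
(2, 5, 23, 19)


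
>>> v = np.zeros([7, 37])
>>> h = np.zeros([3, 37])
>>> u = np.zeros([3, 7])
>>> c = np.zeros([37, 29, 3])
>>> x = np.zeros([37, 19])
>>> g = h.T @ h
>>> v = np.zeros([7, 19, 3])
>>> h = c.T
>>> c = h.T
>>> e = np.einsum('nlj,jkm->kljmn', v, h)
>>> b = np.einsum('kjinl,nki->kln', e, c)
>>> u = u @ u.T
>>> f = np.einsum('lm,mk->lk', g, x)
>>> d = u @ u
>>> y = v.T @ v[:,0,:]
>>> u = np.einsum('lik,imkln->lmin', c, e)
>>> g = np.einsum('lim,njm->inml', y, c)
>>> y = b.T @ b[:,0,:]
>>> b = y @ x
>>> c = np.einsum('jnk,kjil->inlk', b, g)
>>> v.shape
(7, 19, 3)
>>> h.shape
(3, 29, 37)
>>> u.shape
(37, 19, 29, 7)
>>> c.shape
(3, 7, 3, 19)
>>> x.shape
(37, 19)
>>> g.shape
(19, 37, 3, 3)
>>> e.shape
(29, 19, 3, 37, 7)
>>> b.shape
(37, 7, 19)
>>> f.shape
(37, 19)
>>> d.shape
(3, 3)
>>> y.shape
(37, 7, 37)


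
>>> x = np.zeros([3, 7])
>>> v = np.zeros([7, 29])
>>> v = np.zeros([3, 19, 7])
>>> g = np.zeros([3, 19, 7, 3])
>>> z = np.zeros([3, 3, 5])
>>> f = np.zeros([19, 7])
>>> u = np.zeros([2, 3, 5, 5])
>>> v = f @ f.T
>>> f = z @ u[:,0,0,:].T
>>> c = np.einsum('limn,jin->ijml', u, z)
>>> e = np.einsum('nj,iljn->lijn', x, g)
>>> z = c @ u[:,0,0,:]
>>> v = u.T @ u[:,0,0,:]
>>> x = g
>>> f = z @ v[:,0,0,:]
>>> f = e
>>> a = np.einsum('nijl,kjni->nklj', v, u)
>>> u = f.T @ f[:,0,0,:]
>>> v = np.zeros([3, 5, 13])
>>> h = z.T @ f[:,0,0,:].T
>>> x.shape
(3, 19, 7, 3)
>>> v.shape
(3, 5, 13)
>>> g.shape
(3, 19, 7, 3)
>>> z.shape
(3, 3, 5, 5)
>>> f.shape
(19, 3, 7, 3)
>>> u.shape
(3, 7, 3, 3)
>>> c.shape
(3, 3, 5, 2)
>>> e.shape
(19, 3, 7, 3)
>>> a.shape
(5, 2, 5, 3)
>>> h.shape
(5, 5, 3, 19)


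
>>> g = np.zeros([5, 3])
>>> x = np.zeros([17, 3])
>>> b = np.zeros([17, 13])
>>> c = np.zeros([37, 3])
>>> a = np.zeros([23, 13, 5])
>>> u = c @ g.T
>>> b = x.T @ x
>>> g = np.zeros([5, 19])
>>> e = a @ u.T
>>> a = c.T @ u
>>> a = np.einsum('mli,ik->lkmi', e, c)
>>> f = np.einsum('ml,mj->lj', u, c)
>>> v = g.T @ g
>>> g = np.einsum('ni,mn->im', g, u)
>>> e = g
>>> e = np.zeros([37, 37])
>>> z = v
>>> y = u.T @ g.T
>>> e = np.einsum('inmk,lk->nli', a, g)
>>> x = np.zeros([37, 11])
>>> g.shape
(19, 37)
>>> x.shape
(37, 11)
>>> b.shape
(3, 3)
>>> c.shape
(37, 3)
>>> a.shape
(13, 3, 23, 37)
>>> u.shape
(37, 5)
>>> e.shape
(3, 19, 13)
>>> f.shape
(5, 3)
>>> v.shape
(19, 19)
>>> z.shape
(19, 19)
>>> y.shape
(5, 19)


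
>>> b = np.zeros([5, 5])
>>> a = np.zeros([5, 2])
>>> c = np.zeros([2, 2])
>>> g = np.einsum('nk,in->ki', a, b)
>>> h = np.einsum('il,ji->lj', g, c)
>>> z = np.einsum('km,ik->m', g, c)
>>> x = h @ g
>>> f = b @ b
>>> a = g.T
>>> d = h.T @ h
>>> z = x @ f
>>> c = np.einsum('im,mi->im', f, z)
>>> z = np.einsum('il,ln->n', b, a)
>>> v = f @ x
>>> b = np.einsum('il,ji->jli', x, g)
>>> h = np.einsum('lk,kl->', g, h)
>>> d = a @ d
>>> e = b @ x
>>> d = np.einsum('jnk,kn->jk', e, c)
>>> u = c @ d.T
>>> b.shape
(2, 5, 5)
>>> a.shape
(5, 2)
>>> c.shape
(5, 5)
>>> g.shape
(2, 5)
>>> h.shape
()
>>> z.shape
(2,)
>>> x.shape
(5, 5)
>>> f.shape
(5, 5)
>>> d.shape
(2, 5)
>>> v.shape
(5, 5)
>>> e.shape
(2, 5, 5)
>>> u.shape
(5, 2)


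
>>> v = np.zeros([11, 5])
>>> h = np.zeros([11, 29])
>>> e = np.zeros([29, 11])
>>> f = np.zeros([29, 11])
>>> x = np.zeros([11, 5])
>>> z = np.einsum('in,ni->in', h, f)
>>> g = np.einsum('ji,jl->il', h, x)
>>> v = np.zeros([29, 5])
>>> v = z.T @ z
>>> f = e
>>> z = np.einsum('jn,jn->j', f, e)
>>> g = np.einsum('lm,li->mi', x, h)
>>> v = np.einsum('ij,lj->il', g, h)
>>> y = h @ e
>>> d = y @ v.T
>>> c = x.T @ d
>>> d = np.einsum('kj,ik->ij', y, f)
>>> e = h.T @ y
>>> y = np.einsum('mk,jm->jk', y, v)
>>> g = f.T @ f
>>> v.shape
(5, 11)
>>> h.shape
(11, 29)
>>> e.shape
(29, 11)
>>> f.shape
(29, 11)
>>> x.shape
(11, 5)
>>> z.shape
(29,)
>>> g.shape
(11, 11)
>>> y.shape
(5, 11)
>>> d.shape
(29, 11)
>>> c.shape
(5, 5)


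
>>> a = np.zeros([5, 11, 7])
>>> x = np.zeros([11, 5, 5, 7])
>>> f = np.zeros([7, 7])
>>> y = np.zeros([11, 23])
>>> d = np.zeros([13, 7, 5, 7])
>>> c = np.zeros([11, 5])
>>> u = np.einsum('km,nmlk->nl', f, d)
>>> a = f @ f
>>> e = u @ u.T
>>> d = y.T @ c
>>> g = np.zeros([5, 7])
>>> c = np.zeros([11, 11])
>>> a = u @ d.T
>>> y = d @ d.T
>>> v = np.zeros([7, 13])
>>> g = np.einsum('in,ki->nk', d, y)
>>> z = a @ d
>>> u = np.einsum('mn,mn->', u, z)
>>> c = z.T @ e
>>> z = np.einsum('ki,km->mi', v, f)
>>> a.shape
(13, 23)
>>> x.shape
(11, 5, 5, 7)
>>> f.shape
(7, 7)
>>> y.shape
(23, 23)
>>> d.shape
(23, 5)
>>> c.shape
(5, 13)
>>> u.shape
()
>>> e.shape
(13, 13)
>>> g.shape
(5, 23)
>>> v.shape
(7, 13)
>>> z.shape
(7, 13)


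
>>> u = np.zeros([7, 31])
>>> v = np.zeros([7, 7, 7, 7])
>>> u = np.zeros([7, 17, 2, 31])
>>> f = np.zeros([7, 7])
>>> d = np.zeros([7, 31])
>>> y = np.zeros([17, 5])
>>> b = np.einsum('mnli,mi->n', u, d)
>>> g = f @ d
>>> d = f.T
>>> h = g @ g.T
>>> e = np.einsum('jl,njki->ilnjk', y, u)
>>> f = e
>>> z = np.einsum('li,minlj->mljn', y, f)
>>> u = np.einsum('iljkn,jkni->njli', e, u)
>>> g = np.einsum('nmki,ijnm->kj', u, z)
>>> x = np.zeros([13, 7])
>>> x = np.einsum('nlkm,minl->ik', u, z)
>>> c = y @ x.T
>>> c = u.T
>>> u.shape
(2, 7, 5, 31)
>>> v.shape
(7, 7, 7, 7)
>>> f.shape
(31, 5, 7, 17, 2)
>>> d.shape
(7, 7)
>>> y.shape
(17, 5)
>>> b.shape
(17,)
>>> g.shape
(5, 17)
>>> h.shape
(7, 7)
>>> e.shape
(31, 5, 7, 17, 2)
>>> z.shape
(31, 17, 2, 7)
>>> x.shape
(17, 5)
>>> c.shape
(31, 5, 7, 2)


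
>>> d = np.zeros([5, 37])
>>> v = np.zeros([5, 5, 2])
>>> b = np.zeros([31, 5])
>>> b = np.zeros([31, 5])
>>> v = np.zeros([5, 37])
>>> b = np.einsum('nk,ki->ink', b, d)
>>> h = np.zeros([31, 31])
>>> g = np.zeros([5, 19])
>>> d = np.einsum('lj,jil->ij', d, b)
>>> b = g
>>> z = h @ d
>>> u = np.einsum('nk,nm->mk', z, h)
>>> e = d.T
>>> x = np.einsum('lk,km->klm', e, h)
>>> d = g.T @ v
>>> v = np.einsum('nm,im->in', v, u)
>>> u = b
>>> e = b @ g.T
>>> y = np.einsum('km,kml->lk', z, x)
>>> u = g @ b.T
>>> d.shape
(19, 37)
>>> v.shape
(31, 5)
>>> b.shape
(5, 19)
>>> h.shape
(31, 31)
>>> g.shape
(5, 19)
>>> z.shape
(31, 37)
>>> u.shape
(5, 5)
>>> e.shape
(5, 5)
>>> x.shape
(31, 37, 31)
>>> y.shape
(31, 31)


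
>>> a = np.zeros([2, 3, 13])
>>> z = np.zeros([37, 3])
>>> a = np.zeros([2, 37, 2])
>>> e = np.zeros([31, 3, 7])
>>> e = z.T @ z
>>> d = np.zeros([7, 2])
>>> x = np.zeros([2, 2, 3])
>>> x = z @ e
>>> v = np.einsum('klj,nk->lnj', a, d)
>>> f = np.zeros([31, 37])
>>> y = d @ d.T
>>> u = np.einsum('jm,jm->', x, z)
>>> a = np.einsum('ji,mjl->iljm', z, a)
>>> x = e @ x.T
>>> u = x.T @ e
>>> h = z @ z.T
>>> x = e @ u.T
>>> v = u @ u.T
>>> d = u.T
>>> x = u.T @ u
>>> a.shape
(3, 2, 37, 2)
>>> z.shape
(37, 3)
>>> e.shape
(3, 3)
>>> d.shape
(3, 37)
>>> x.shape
(3, 3)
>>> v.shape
(37, 37)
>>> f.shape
(31, 37)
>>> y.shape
(7, 7)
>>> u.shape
(37, 3)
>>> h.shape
(37, 37)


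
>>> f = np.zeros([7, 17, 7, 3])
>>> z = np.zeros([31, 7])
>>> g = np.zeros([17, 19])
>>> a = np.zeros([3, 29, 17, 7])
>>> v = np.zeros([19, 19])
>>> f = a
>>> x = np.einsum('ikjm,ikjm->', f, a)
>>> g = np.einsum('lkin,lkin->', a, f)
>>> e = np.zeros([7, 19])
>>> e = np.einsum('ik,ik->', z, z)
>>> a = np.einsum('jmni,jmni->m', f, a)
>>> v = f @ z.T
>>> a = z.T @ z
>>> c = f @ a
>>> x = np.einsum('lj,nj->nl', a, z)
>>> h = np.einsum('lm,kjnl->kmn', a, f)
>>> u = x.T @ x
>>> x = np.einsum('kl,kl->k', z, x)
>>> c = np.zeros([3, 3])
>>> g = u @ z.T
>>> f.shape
(3, 29, 17, 7)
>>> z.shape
(31, 7)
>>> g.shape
(7, 31)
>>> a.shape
(7, 7)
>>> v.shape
(3, 29, 17, 31)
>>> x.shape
(31,)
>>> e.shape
()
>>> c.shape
(3, 3)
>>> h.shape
(3, 7, 17)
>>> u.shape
(7, 7)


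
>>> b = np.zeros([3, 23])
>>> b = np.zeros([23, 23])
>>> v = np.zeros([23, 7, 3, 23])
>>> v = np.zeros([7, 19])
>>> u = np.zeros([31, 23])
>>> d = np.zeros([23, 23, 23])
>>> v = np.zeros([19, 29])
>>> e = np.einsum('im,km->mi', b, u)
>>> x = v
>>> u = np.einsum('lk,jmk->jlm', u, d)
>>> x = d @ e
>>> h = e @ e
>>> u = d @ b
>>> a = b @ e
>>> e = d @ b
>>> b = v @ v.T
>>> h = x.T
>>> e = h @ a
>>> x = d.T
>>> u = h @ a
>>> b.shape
(19, 19)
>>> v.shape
(19, 29)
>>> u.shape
(23, 23, 23)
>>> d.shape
(23, 23, 23)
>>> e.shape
(23, 23, 23)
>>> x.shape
(23, 23, 23)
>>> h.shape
(23, 23, 23)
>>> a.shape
(23, 23)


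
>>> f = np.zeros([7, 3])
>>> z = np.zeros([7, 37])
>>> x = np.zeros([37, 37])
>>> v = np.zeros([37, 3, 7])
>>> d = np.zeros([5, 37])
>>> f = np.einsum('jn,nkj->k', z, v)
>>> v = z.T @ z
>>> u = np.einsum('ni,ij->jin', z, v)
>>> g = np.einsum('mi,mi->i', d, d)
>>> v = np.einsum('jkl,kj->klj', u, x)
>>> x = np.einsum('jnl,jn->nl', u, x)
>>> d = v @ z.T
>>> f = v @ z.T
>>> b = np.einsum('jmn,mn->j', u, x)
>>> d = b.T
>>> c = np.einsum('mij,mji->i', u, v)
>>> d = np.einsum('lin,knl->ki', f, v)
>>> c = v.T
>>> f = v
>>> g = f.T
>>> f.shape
(37, 7, 37)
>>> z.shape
(7, 37)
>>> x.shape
(37, 7)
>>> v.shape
(37, 7, 37)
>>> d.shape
(37, 7)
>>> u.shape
(37, 37, 7)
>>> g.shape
(37, 7, 37)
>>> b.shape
(37,)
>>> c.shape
(37, 7, 37)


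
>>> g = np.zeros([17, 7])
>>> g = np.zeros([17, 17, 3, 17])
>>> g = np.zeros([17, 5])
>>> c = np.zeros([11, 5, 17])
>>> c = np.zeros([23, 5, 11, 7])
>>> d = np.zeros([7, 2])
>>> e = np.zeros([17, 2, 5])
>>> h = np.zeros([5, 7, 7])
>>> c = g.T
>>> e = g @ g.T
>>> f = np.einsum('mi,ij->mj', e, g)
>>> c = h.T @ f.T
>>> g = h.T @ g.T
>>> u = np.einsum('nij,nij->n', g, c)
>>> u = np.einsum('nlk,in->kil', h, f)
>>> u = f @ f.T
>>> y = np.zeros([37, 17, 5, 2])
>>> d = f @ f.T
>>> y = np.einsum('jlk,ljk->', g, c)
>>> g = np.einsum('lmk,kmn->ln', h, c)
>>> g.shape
(5, 17)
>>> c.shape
(7, 7, 17)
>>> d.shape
(17, 17)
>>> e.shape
(17, 17)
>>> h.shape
(5, 7, 7)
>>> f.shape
(17, 5)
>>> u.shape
(17, 17)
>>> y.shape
()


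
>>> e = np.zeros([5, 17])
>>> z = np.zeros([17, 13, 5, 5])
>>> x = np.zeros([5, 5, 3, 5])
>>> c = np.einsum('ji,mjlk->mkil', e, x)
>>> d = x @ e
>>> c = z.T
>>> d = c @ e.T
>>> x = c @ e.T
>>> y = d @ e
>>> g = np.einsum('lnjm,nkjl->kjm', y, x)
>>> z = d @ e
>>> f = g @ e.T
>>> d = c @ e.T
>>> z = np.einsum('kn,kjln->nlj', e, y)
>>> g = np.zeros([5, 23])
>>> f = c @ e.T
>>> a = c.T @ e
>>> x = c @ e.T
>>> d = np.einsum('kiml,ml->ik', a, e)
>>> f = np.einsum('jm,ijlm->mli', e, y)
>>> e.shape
(5, 17)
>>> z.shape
(17, 13, 5)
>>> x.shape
(5, 5, 13, 5)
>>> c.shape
(5, 5, 13, 17)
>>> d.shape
(13, 17)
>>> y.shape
(5, 5, 13, 17)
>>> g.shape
(5, 23)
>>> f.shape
(17, 13, 5)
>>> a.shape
(17, 13, 5, 17)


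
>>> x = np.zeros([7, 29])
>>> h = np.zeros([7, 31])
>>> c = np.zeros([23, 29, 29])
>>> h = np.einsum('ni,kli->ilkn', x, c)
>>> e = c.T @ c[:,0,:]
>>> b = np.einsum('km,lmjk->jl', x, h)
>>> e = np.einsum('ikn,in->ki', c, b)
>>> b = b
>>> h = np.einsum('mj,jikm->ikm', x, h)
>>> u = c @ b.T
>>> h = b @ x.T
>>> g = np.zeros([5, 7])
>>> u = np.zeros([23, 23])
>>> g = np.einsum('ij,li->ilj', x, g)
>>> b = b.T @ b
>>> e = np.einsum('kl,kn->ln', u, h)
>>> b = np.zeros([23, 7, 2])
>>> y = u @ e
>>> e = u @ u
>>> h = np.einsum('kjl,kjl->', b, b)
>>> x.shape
(7, 29)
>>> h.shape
()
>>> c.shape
(23, 29, 29)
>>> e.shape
(23, 23)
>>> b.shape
(23, 7, 2)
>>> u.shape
(23, 23)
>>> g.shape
(7, 5, 29)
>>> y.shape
(23, 7)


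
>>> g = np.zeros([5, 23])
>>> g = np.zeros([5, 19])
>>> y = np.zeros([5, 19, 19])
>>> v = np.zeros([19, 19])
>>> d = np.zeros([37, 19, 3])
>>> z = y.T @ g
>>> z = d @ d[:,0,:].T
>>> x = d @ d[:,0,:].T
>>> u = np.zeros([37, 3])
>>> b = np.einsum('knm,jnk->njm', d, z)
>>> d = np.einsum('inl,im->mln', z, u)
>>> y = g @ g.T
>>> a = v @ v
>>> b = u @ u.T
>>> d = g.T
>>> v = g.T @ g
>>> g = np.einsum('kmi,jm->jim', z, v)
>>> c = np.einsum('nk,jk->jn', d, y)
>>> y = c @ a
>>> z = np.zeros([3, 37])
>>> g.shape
(19, 37, 19)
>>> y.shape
(5, 19)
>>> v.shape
(19, 19)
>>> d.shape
(19, 5)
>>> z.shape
(3, 37)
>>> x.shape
(37, 19, 37)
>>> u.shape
(37, 3)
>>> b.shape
(37, 37)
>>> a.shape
(19, 19)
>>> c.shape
(5, 19)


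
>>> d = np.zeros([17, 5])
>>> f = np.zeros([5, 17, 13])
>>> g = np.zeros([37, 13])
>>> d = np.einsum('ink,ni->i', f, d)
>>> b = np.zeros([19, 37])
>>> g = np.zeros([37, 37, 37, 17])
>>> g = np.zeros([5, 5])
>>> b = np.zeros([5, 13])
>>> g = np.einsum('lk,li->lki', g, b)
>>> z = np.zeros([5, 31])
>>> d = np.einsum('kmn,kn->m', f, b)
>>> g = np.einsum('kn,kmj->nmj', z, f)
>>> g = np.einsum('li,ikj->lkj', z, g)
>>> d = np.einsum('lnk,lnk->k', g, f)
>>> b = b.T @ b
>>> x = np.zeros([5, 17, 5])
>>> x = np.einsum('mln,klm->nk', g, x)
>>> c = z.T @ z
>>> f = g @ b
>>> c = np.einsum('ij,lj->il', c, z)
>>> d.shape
(13,)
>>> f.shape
(5, 17, 13)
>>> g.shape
(5, 17, 13)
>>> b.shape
(13, 13)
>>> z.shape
(5, 31)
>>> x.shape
(13, 5)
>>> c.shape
(31, 5)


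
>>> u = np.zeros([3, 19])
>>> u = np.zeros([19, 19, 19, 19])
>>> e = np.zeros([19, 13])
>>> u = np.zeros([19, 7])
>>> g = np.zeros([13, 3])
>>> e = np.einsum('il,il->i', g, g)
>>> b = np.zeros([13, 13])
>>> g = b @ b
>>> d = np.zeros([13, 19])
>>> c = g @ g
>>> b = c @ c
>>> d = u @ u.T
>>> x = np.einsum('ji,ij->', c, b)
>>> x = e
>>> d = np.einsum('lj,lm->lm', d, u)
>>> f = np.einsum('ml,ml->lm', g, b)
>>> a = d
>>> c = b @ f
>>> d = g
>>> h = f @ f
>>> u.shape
(19, 7)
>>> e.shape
(13,)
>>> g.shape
(13, 13)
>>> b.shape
(13, 13)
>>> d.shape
(13, 13)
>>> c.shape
(13, 13)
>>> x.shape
(13,)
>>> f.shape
(13, 13)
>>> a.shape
(19, 7)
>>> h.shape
(13, 13)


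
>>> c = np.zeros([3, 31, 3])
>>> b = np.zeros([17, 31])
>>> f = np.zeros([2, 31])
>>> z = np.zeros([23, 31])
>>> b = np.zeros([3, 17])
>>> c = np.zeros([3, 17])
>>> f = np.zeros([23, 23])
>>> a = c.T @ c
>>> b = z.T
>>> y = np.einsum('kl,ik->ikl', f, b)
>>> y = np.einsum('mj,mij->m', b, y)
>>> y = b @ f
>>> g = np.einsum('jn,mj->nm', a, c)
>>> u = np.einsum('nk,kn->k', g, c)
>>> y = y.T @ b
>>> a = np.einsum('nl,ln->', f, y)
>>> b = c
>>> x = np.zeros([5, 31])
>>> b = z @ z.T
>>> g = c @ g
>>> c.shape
(3, 17)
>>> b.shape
(23, 23)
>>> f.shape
(23, 23)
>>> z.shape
(23, 31)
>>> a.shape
()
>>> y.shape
(23, 23)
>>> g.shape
(3, 3)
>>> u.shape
(3,)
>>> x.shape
(5, 31)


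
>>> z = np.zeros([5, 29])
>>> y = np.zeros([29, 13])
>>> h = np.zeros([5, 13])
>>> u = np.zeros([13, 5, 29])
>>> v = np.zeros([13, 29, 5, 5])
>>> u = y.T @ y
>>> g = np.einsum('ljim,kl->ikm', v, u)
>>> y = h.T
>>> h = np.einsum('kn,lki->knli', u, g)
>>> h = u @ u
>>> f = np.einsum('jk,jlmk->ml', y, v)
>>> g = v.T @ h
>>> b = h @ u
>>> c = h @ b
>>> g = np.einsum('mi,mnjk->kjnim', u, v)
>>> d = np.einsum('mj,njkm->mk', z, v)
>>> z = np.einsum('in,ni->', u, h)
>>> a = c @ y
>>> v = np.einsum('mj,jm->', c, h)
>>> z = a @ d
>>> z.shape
(13, 5)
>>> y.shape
(13, 5)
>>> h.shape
(13, 13)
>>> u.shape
(13, 13)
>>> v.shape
()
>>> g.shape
(5, 5, 29, 13, 13)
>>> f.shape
(5, 29)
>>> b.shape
(13, 13)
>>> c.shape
(13, 13)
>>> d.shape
(5, 5)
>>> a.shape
(13, 5)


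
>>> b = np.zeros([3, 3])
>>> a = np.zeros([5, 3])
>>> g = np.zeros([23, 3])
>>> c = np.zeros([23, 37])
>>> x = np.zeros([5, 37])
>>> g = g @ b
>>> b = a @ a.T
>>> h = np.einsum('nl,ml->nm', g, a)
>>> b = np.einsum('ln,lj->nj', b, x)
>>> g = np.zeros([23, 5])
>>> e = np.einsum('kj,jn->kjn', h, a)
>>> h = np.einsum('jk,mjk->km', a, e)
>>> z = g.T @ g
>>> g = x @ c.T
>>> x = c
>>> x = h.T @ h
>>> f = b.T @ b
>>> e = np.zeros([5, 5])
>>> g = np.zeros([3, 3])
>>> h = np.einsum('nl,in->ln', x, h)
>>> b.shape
(5, 37)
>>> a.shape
(5, 3)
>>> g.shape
(3, 3)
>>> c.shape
(23, 37)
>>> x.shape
(23, 23)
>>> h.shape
(23, 23)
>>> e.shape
(5, 5)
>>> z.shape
(5, 5)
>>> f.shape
(37, 37)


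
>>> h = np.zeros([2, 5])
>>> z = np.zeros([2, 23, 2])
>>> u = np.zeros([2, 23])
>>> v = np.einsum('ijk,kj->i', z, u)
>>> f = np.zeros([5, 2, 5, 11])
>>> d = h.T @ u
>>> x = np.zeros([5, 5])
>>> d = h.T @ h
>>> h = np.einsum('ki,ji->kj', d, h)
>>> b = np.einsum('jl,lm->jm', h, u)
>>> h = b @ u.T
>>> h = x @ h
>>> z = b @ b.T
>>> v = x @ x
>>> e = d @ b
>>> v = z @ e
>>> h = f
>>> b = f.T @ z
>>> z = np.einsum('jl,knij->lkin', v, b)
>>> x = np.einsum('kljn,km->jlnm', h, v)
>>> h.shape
(5, 2, 5, 11)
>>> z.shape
(23, 11, 2, 5)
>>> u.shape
(2, 23)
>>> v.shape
(5, 23)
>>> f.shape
(5, 2, 5, 11)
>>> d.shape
(5, 5)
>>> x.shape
(5, 2, 11, 23)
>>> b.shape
(11, 5, 2, 5)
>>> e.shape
(5, 23)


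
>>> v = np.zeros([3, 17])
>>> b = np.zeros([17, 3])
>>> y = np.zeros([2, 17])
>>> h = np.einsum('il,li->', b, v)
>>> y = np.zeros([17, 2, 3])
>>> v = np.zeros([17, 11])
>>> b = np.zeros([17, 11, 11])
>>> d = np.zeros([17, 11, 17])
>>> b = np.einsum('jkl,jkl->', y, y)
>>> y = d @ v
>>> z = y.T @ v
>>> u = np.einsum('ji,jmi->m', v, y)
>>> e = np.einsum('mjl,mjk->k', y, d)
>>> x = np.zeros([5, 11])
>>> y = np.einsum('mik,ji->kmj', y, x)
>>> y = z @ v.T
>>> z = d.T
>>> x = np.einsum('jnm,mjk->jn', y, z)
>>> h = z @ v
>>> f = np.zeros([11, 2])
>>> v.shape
(17, 11)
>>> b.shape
()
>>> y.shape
(11, 11, 17)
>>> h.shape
(17, 11, 11)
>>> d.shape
(17, 11, 17)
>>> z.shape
(17, 11, 17)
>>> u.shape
(11,)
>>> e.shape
(17,)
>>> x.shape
(11, 11)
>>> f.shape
(11, 2)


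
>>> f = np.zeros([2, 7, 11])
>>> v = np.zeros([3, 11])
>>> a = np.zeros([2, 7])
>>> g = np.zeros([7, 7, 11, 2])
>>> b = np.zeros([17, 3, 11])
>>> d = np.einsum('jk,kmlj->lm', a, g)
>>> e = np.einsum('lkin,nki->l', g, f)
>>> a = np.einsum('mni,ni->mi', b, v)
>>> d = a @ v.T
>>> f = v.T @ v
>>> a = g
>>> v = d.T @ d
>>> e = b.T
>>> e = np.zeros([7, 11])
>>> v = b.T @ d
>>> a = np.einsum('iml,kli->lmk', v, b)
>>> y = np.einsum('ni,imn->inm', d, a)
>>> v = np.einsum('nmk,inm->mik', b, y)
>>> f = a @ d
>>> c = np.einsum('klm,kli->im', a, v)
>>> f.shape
(3, 3, 3)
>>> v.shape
(3, 3, 11)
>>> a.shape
(3, 3, 17)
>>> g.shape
(7, 7, 11, 2)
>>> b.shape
(17, 3, 11)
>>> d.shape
(17, 3)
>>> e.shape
(7, 11)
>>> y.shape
(3, 17, 3)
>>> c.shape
(11, 17)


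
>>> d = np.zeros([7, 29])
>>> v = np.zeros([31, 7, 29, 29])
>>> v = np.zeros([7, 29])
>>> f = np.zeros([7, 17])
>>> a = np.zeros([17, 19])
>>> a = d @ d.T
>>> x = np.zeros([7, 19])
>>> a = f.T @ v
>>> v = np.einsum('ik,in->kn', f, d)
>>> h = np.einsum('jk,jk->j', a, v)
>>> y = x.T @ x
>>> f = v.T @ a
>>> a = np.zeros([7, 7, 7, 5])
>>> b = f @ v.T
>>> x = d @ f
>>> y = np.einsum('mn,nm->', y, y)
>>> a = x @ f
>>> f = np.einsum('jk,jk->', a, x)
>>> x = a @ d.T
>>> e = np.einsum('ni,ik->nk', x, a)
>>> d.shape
(7, 29)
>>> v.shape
(17, 29)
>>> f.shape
()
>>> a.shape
(7, 29)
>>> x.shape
(7, 7)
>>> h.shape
(17,)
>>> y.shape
()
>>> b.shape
(29, 17)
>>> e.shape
(7, 29)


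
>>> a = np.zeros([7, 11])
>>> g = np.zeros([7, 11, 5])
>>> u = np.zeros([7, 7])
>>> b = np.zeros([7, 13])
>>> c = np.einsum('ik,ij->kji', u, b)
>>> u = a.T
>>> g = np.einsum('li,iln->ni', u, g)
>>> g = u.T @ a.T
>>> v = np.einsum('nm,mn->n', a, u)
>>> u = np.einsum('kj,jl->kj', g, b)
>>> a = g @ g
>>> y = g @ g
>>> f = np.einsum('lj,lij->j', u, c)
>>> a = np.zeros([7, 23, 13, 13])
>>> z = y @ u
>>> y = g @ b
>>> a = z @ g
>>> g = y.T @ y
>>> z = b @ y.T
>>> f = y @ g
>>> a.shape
(7, 7)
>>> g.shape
(13, 13)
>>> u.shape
(7, 7)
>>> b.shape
(7, 13)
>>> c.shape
(7, 13, 7)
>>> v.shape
(7,)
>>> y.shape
(7, 13)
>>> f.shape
(7, 13)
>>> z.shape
(7, 7)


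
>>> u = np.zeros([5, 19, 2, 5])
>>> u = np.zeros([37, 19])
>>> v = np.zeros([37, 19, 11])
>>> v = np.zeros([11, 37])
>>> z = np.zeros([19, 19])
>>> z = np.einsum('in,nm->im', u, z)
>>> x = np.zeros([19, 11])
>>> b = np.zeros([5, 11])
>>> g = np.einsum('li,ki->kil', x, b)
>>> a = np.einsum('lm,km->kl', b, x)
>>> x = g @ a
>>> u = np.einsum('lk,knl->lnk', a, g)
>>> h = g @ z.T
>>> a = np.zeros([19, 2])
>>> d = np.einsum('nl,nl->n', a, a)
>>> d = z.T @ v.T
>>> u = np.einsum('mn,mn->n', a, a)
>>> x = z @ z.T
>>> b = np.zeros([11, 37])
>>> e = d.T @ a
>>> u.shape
(2,)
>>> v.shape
(11, 37)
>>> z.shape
(37, 19)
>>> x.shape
(37, 37)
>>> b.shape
(11, 37)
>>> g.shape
(5, 11, 19)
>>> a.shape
(19, 2)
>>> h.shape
(5, 11, 37)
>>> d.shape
(19, 11)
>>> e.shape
(11, 2)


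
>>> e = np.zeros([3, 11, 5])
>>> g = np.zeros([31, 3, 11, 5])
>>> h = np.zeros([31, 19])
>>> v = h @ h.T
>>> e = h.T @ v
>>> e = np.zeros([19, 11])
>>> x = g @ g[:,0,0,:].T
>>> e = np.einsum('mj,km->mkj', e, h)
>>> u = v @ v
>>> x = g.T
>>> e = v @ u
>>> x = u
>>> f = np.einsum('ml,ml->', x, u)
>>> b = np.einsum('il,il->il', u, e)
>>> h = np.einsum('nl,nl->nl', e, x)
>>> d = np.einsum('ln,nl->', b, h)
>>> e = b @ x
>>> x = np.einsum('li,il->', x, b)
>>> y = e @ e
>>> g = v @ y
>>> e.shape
(31, 31)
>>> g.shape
(31, 31)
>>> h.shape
(31, 31)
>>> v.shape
(31, 31)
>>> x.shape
()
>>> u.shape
(31, 31)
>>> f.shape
()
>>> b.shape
(31, 31)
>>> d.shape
()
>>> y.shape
(31, 31)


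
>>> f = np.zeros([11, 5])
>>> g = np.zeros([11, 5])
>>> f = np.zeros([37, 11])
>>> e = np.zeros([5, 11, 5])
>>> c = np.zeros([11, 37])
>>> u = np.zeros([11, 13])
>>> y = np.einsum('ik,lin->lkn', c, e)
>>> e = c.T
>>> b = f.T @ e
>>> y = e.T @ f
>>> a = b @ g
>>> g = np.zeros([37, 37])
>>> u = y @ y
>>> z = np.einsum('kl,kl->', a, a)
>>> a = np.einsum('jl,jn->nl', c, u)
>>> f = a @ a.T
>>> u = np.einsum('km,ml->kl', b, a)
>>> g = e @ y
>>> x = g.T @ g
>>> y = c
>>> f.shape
(11, 11)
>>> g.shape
(37, 11)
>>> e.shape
(37, 11)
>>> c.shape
(11, 37)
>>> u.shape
(11, 37)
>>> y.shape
(11, 37)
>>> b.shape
(11, 11)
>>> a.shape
(11, 37)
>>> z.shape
()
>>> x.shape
(11, 11)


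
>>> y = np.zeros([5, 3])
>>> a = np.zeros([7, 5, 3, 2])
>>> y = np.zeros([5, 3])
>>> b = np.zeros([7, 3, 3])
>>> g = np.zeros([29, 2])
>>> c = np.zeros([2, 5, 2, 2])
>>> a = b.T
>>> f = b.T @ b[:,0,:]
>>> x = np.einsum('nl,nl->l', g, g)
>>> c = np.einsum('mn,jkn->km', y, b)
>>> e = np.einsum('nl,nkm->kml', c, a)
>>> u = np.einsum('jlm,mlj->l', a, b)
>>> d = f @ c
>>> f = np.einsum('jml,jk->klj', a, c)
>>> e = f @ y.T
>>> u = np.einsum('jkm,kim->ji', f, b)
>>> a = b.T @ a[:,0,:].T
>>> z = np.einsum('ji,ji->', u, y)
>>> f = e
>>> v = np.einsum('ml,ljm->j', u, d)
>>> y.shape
(5, 3)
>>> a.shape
(3, 3, 3)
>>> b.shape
(7, 3, 3)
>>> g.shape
(29, 2)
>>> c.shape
(3, 5)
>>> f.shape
(5, 7, 5)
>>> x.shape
(2,)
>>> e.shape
(5, 7, 5)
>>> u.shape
(5, 3)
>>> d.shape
(3, 3, 5)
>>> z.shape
()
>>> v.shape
(3,)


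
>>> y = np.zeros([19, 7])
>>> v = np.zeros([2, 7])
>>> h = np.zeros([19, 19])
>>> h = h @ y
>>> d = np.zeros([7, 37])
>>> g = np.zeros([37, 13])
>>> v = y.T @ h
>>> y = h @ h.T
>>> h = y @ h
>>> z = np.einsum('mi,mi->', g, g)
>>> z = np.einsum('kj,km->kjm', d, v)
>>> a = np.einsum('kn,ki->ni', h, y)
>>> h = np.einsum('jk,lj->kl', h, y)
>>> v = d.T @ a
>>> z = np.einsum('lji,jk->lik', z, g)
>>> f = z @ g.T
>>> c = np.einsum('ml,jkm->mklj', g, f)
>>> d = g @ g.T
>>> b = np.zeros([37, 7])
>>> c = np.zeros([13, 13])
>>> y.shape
(19, 19)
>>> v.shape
(37, 19)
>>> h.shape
(7, 19)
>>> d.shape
(37, 37)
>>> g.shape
(37, 13)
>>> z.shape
(7, 7, 13)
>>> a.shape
(7, 19)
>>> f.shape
(7, 7, 37)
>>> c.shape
(13, 13)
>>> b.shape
(37, 7)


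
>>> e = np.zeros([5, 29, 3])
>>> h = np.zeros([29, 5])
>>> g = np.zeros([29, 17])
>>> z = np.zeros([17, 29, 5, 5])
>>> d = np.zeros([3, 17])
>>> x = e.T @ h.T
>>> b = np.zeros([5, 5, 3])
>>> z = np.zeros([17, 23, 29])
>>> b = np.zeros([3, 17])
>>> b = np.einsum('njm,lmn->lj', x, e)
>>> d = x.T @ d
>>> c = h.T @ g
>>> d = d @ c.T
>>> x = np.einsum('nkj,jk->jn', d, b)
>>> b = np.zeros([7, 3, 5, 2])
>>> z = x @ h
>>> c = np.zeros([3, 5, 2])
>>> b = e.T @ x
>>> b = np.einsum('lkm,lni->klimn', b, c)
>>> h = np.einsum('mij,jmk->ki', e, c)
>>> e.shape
(5, 29, 3)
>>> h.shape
(2, 29)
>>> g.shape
(29, 17)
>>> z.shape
(5, 5)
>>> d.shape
(29, 29, 5)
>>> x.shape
(5, 29)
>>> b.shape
(29, 3, 2, 29, 5)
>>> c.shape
(3, 5, 2)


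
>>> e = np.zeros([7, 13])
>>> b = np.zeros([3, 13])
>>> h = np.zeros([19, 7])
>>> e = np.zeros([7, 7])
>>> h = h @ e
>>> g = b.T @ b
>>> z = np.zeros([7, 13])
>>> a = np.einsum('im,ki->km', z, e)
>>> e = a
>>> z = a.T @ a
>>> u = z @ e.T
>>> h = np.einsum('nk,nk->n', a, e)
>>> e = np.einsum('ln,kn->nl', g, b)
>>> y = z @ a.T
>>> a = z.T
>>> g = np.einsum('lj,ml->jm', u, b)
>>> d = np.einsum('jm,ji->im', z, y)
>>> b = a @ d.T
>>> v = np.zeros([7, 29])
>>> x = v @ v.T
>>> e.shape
(13, 13)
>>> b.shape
(13, 7)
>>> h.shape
(7,)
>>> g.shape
(7, 3)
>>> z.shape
(13, 13)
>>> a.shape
(13, 13)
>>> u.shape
(13, 7)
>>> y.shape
(13, 7)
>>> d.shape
(7, 13)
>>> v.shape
(7, 29)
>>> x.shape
(7, 7)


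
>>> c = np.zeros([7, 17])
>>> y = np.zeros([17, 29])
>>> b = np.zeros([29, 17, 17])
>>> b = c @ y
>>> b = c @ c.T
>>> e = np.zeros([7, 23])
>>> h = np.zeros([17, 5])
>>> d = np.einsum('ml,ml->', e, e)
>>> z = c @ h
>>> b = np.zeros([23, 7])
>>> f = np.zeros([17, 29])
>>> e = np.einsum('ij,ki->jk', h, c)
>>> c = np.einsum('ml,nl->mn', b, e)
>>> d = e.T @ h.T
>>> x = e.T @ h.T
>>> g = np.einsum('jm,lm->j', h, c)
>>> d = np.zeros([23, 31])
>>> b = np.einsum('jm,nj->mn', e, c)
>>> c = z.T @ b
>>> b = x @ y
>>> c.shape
(5, 23)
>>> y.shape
(17, 29)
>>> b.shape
(7, 29)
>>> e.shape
(5, 7)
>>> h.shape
(17, 5)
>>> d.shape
(23, 31)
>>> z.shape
(7, 5)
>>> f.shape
(17, 29)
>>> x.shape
(7, 17)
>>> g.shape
(17,)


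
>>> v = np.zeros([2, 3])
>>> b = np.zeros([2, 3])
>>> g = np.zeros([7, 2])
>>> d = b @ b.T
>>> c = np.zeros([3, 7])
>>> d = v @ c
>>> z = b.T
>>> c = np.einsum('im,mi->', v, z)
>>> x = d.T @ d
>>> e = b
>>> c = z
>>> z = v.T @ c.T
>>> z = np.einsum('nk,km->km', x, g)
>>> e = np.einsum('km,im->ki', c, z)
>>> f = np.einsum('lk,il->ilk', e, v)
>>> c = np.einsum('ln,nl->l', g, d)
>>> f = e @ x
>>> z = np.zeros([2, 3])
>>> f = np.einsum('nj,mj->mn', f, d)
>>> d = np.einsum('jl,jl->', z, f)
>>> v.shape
(2, 3)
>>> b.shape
(2, 3)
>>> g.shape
(7, 2)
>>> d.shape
()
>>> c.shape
(7,)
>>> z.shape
(2, 3)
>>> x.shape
(7, 7)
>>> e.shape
(3, 7)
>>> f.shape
(2, 3)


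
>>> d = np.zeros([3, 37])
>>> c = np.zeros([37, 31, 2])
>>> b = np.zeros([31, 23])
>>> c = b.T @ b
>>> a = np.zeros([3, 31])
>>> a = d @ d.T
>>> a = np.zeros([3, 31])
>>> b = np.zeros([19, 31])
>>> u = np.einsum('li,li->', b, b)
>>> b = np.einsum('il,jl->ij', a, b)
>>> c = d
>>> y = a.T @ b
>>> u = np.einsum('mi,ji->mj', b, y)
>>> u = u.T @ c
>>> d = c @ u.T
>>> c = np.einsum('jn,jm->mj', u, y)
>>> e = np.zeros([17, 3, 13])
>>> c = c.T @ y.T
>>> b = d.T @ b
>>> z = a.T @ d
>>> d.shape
(3, 31)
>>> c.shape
(31, 31)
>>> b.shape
(31, 19)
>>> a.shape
(3, 31)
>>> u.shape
(31, 37)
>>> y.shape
(31, 19)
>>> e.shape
(17, 3, 13)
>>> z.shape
(31, 31)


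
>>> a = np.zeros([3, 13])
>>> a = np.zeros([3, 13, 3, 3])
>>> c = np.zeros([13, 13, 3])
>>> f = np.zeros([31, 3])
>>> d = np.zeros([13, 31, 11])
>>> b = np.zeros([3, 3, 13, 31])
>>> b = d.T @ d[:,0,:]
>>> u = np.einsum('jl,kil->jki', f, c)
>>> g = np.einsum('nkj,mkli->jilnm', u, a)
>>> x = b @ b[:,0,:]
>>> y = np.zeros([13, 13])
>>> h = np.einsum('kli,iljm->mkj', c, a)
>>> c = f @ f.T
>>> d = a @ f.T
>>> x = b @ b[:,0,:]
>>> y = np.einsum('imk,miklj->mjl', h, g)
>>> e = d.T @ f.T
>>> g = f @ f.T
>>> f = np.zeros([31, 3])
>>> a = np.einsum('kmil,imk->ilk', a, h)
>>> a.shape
(3, 3, 3)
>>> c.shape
(31, 31)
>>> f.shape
(31, 3)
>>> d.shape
(3, 13, 3, 31)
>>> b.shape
(11, 31, 11)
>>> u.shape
(31, 13, 13)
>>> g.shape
(31, 31)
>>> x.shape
(11, 31, 11)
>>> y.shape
(13, 3, 31)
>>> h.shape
(3, 13, 3)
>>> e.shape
(31, 3, 13, 31)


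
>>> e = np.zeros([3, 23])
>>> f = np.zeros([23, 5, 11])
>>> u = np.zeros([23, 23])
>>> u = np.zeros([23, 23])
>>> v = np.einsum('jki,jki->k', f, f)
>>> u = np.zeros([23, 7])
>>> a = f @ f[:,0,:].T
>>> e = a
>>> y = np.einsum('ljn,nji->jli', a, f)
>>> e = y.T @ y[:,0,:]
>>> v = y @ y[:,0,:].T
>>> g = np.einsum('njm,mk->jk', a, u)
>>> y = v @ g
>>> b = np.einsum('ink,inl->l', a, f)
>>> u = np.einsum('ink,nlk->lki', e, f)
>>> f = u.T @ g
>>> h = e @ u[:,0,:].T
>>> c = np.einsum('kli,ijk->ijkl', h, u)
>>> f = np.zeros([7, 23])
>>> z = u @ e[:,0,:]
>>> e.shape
(11, 23, 11)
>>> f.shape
(7, 23)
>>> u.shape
(5, 11, 11)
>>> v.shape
(5, 23, 5)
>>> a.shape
(23, 5, 23)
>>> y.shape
(5, 23, 7)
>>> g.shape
(5, 7)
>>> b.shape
(11,)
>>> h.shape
(11, 23, 5)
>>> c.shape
(5, 11, 11, 23)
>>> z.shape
(5, 11, 11)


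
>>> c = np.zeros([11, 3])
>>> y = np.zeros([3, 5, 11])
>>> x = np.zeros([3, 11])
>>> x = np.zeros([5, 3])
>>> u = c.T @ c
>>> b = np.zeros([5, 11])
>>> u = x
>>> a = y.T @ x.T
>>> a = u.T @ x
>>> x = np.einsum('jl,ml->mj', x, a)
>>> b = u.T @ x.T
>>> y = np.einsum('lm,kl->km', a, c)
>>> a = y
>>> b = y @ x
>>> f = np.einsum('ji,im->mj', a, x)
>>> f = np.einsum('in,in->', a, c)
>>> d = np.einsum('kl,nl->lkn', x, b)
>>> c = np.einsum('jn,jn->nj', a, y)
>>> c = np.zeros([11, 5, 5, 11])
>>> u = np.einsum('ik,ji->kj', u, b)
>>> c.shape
(11, 5, 5, 11)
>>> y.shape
(11, 3)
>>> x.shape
(3, 5)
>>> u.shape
(3, 11)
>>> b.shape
(11, 5)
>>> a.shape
(11, 3)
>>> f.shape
()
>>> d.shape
(5, 3, 11)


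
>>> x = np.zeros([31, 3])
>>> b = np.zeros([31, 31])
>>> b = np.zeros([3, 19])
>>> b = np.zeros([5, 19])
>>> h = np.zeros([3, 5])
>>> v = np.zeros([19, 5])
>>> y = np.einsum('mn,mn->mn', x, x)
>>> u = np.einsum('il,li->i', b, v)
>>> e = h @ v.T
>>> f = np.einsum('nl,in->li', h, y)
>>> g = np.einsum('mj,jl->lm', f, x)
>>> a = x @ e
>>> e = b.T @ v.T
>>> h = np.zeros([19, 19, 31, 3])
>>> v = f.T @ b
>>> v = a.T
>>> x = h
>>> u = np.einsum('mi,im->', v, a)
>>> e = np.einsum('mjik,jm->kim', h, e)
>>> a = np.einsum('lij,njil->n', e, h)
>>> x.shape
(19, 19, 31, 3)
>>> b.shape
(5, 19)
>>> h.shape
(19, 19, 31, 3)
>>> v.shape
(19, 31)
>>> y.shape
(31, 3)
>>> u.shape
()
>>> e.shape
(3, 31, 19)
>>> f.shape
(5, 31)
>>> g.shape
(3, 5)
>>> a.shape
(19,)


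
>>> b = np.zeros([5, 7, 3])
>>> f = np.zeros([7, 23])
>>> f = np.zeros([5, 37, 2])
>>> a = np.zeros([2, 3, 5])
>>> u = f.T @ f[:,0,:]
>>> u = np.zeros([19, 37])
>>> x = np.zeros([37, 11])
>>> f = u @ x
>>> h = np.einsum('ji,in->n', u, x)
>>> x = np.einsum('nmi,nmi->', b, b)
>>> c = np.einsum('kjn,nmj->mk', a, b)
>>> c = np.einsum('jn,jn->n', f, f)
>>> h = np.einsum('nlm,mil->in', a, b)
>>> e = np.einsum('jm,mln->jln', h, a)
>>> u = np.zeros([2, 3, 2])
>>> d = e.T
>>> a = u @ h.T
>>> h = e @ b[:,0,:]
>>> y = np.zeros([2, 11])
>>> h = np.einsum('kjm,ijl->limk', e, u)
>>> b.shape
(5, 7, 3)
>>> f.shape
(19, 11)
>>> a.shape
(2, 3, 7)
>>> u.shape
(2, 3, 2)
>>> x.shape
()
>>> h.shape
(2, 2, 5, 7)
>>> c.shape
(11,)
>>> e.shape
(7, 3, 5)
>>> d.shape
(5, 3, 7)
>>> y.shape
(2, 11)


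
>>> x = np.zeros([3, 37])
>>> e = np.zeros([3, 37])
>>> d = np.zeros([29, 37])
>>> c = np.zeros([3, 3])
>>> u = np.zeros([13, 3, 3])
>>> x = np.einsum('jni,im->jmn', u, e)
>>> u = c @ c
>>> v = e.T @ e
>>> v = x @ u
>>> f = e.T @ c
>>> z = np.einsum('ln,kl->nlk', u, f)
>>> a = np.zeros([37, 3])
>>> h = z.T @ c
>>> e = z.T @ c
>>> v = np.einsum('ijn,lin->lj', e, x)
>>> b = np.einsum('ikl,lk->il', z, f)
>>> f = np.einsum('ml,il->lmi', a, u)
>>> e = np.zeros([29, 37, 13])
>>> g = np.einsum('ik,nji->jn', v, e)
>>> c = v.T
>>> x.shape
(13, 37, 3)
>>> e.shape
(29, 37, 13)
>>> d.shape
(29, 37)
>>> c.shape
(3, 13)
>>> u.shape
(3, 3)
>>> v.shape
(13, 3)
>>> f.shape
(3, 37, 3)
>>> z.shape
(3, 3, 37)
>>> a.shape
(37, 3)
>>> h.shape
(37, 3, 3)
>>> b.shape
(3, 37)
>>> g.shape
(37, 29)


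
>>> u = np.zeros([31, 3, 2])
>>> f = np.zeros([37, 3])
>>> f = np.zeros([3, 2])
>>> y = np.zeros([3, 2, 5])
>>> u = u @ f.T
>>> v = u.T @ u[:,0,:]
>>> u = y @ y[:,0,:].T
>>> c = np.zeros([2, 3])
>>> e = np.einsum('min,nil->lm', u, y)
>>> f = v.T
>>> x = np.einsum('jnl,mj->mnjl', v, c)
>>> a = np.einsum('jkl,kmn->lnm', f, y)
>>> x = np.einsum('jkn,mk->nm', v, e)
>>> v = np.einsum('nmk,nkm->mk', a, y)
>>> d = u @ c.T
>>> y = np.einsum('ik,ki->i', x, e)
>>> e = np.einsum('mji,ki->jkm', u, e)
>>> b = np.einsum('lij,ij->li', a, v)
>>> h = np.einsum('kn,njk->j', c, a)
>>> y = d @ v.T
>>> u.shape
(3, 2, 3)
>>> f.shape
(3, 3, 3)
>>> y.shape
(3, 2, 5)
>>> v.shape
(5, 2)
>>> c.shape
(2, 3)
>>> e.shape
(2, 5, 3)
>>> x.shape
(3, 5)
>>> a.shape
(3, 5, 2)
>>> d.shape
(3, 2, 2)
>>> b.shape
(3, 5)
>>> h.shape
(5,)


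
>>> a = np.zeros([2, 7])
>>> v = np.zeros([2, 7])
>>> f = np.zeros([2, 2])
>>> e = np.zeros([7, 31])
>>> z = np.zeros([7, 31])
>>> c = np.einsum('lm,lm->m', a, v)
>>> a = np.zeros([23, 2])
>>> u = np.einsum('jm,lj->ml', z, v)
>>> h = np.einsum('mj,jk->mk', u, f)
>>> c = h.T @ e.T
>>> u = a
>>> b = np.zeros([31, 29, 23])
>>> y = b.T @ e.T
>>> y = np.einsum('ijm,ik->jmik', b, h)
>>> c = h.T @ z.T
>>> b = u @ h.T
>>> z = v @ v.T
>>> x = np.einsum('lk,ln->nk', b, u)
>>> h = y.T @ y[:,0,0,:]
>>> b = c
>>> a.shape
(23, 2)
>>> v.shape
(2, 7)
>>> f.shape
(2, 2)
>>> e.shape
(7, 31)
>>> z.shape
(2, 2)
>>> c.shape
(2, 7)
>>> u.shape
(23, 2)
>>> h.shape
(2, 31, 23, 2)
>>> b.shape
(2, 7)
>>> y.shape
(29, 23, 31, 2)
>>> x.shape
(2, 31)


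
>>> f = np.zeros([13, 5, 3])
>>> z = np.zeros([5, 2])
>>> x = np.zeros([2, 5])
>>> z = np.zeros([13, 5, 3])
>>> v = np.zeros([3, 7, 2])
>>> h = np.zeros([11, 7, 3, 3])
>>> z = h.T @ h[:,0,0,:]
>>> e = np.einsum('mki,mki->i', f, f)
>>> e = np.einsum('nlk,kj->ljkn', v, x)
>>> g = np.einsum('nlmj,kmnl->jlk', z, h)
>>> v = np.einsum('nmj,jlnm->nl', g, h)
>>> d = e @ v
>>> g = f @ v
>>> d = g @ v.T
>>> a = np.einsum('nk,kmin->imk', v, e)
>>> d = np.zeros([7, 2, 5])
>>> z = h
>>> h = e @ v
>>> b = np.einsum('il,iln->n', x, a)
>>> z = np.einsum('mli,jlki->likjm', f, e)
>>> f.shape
(13, 5, 3)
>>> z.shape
(5, 3, 2, 7, 13)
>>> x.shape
(2, 5)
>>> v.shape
(3, 7)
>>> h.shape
(7, 5, 2, 7)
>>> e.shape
(7, 5, 2, 3)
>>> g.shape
(13, 5, 7)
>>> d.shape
(7, 2, 5)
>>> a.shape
(2, 5, 7)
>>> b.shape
(7,)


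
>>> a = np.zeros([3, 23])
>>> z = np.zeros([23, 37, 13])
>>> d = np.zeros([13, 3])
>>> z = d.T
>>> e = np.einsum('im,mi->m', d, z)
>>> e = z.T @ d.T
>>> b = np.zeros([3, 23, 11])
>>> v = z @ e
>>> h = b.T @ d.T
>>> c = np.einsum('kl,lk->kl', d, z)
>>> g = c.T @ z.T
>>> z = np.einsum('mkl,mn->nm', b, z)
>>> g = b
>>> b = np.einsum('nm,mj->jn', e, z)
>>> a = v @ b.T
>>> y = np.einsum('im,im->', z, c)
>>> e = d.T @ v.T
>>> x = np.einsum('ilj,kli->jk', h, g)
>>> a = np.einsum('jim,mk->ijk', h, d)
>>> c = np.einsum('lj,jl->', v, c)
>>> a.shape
(23, 11, 3)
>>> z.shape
(13, 3)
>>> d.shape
(13, 3)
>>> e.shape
(3, 3)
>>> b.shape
(3, 13)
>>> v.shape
(3, 13)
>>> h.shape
(11, 23, 13)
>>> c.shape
()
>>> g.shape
(3, 23, 11)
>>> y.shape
()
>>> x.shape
(13, 3)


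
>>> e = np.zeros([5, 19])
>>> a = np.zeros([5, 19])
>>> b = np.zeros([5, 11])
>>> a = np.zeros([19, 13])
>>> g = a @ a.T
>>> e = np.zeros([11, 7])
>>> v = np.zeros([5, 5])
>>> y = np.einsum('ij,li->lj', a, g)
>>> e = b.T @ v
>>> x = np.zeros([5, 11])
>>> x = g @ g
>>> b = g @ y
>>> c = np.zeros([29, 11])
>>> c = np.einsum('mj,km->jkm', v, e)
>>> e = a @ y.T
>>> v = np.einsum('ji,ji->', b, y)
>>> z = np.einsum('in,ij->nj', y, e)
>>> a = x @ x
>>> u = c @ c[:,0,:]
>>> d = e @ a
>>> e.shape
(19, 19)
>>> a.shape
(19, 19)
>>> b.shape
(19, 13)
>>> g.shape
(19, 19)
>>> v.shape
()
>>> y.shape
(19, 13)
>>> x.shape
(19, 19)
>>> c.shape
(5, 11, 5)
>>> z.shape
(13, 19)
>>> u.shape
(5, 11, 5)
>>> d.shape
(19, 19)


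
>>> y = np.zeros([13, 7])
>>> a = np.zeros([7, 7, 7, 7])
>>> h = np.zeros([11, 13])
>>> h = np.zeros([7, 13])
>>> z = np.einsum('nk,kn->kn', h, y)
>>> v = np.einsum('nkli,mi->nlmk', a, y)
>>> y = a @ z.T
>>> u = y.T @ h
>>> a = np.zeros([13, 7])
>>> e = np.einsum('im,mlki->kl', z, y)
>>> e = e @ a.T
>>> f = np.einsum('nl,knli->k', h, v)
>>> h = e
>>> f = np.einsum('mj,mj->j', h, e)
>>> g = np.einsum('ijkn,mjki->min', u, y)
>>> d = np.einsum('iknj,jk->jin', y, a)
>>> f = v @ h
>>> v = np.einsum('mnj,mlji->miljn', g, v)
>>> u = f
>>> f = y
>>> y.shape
(7, 7, 7, 13)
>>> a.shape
(13, 7)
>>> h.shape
(7, 13)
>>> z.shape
(13, 7)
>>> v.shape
(7, 7, 7, 13, 13)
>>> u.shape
(7, 7, 13, 13)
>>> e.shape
(7, 13)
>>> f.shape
(7, 7, 7, 13)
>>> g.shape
(7, 13, 13)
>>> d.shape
(13, 7, 7)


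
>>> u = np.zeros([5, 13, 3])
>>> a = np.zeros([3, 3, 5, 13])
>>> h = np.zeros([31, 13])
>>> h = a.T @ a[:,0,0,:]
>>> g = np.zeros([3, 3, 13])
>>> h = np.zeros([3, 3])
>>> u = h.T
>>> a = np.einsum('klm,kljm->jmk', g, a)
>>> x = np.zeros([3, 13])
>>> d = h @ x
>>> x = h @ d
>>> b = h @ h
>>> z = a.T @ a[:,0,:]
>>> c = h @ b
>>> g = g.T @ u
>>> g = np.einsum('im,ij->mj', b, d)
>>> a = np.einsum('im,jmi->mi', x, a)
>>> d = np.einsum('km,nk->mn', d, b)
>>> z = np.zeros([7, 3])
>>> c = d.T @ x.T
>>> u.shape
(3, 3)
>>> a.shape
(13, 3)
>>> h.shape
(3, 3)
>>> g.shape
(3, 13)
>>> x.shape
(3, 13)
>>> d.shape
(13, 3)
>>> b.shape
(3, 3)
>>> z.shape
(7, 3)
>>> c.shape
(3, 3)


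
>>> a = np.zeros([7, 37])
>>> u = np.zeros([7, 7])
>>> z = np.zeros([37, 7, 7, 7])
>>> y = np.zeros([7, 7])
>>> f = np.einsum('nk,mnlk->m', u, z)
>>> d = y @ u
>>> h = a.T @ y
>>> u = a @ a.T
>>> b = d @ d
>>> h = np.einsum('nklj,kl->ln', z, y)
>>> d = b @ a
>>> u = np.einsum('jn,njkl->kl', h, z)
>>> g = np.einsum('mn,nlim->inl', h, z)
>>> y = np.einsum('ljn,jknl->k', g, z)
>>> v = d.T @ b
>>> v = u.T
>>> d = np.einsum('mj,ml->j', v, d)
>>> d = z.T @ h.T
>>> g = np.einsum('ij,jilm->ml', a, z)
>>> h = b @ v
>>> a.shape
(7, 37)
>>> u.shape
(7, 7)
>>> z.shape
(37, 7, 7, 7)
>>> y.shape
(7,)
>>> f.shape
(37,)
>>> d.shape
(7, 7, 7, 7)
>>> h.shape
(7, 7)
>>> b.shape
(7, 7)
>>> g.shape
(7, 7)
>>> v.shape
(7, 7)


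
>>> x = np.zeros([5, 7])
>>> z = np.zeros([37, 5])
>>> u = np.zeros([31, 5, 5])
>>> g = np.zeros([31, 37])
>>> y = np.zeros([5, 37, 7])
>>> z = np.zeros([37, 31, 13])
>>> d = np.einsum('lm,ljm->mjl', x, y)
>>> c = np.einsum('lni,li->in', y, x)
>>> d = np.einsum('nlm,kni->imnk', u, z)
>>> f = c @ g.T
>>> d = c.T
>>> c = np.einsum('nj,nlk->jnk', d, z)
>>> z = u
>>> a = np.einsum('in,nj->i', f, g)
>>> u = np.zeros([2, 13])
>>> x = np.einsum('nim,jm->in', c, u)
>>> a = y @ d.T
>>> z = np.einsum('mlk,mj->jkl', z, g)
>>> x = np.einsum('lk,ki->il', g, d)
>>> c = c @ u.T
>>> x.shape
(7, 31)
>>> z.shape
(37, 5, 5)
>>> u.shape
(2, 13)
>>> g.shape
(31, 37)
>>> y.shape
(5, 37, 7)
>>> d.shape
(37, 7)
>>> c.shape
(7, 37, 2)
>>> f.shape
(7, 31)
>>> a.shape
(5, 37, 37)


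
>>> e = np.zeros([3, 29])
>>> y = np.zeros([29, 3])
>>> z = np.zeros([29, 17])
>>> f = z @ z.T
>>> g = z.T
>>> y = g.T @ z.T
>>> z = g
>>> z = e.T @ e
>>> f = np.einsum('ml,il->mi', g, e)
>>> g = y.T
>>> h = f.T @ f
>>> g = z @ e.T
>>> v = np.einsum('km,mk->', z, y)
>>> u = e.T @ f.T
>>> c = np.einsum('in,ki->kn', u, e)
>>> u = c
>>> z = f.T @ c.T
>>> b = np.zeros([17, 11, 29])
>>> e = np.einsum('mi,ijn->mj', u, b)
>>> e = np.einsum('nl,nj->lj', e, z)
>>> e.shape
(11, 3)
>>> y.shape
(29, 29)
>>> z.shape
(3, 3)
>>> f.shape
(17, 3)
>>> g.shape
(29, 3)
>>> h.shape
(3, 3)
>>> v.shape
()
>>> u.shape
(3, 17)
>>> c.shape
(3, 17)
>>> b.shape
(17, 11, 29)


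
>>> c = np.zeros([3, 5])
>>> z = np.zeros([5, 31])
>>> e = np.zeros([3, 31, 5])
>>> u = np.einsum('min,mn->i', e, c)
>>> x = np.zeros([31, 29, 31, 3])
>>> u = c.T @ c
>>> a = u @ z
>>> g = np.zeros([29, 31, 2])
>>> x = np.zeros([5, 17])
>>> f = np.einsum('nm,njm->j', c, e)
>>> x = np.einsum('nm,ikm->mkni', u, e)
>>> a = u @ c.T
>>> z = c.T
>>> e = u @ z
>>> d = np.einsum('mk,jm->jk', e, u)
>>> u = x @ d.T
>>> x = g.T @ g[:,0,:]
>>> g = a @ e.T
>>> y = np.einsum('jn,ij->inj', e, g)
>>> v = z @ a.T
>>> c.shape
(3, 5)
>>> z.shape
(5, 3)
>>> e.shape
(5, 3)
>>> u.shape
(5, 31, 5, 5)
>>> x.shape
(2, 31, 2)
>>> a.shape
(5, 3)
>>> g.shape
(5, 5)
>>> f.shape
(31,)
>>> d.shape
(5, 3)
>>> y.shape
(5, 3, 5)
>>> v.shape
(5, 5)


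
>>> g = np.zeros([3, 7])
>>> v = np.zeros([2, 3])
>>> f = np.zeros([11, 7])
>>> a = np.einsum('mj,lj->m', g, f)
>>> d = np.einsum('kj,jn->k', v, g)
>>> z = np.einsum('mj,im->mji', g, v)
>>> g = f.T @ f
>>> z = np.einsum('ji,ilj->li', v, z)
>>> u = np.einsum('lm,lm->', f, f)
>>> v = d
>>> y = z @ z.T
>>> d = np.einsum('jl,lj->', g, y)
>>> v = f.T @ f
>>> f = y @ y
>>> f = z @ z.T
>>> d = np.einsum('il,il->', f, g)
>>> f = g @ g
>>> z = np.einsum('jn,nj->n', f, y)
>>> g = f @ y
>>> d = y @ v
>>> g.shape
(7, 7)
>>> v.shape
(7, 7)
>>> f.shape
(7, 7)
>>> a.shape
(3,)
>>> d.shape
(7, 7)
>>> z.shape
(7,)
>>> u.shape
()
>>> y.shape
(7, 7)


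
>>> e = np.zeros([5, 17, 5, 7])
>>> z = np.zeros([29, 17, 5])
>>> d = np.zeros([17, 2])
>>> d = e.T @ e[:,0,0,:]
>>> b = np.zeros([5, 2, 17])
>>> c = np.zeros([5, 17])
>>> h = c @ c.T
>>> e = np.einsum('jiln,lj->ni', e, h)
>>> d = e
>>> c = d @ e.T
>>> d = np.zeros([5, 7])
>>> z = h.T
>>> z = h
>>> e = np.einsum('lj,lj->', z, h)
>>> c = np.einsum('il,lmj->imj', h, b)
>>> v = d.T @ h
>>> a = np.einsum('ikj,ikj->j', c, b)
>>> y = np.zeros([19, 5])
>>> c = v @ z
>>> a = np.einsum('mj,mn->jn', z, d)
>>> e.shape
()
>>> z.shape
(5, 5)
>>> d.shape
(5, 7)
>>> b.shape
(5, 2, 17)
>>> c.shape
(7, 5)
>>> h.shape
(5, 5)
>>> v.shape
(7, 5)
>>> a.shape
(5, 7)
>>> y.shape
(19, 5)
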